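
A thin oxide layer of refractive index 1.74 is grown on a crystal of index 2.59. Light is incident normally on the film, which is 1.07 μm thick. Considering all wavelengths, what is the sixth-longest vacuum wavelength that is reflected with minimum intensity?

677 nm

Ray reflecting at the top interface goes from n = 1.0 toward n = 1.74: a half-wave phase shift.
At the lower boundary (n = 1.74 to n = 2.59) the reflected ray undergoes a half-wave phase shift.
The two reflections carry the same phase change, so no net offset.
For weak reflection here: 2 n t = (m + ½) λ.
λ = 2 n t / (m + ½). The sixth-longest wavelength is m = 5: λ = 2 × 1.74 × 1070 / 5.50 = 677 nm.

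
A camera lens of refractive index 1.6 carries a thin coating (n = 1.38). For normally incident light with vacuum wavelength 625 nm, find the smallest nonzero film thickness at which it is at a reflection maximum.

Top surface (1.0 → 1.38): reflection off a higher-index medium gives a half-wave phase shift.
Ray reflecting at the bottom interface goes from n = 1.38 toward n = 1.6: a half-wave phase shift.
Zero or two π shifts → no net half-wave offset.
With no net inversion, constructive interference in reflection requires 2 n t = m λ.
Minimum nonzero at m = 1: t = λ / (2 n) = 625 / (2 × 1.38) = 226 nm.

226 nm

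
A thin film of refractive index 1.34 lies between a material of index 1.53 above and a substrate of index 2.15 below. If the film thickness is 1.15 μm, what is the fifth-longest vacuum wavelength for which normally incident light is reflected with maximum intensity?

685 nm

Ray reflecting at the top interface goes from n = 1.53 toward n = 1.34: no phase shift.
At the lower boundary (n = 1.34 to n = 2.15) the reflected ray undergoes a half-wave phase shift.
Net: one phase inversion between the two reflected rays.
So the condition for constructive reflection is 2 n t = (m + ½) λ.
λ = 2 n t / (m + ½). The fifth-longest wavelength is m = 4: λ = 2 × 1.34 × 1150 / 4.50 = 685 nm.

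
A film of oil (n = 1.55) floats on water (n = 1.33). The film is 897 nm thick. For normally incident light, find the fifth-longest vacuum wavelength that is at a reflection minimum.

556 nm

Ray reflecting at the top interface goes from n = 1.0 toward n = 1.55: a half-wave phase shift.
At the lower boundary (n = 1.55 to n = 1.33) the reflected ray undergoes no phase shift.
Exactly one π shift → a net half-wave offset.
With one net inversion, destructive interference in reflection requires 2 n t = m λ.
λ = 2 n t / m. The fifth-longest wavelength is m = 5: λ = 2 × 1.55 × 897 / 5.00 = 556 nm.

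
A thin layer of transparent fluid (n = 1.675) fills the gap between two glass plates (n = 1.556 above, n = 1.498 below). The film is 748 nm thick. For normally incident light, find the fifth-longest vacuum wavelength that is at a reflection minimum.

501 nm

Top surface (1.556 → 1.675): reflection off a higher-index medium gives a half-wave phase shift.
Ray reflecting at the bottom interface goes from n = 1.675 toward n = 1.498: no phase shift.
The two reflections differ by half a wavelength.
For minimum reflection here: 2 n t = m λ.
λ = 2 n t / m. The fifth-longest wavelength is m = 5: λ = 2 × 1.675 × 748 / 5.00 = 501 nm.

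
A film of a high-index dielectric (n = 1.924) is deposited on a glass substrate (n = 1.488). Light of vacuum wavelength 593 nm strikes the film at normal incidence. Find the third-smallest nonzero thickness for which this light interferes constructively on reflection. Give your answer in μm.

0.385 μm

Top surface (1.0 → 1.924): reflection off a higher-index medium gives a half-wave phase shift.
Ray reflecting at the bottom interface goes from n = 1.924 toward n = 1.488: no phase shift.
Net: one phase inversion between the two reflected rays.
With one net inversion, constructive interference in reflection requires 2 n t = (m + ½) λ.
The third-smallest nonzero thickness corresponds to m = 2: t = (m + ½) λ / (2 n) = 2.50 × 593 / (2 × 1.924) = 385 nm.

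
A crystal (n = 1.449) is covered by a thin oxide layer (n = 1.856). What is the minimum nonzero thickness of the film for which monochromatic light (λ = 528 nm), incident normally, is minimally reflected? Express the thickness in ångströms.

Top surface (1.0 → 1.856): reflection off a higher-index medium gives a half-wave phase shift.
At the lower boundary (n = 1.856 to n = 1.449) the reflected ray undergoes no phase shift.
Net: one phase inversion between the two reflected rays.
With one net inversion, destructive interference in reflection requires 2 n t = m λ.
Minimum nonzero at m = 1: t = λ / (2 n) = 528 / (2 × 1.856) = 142 nm.

1422 Å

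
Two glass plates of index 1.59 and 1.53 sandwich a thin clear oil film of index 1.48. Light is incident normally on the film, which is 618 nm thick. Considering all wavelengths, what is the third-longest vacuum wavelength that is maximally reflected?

At the upper boundary (n = 1.59 to n = 1.48) the reflected ray undergoes no phase shift.
At the lower boundary (n = 1.48 to n = 1.53) the reflected ray undergoes a half-wave phase shift.
Exactly one π shift → a net half-wave offset.
So the condition for constructive reflection is 2 n t = (m + ½) λ.
λ = 2 n t / (m + ½). The third-longest wavelength is m = 2: λ = 2 × 1.48 × 618 / 2.50 = 732 nm.

732 nm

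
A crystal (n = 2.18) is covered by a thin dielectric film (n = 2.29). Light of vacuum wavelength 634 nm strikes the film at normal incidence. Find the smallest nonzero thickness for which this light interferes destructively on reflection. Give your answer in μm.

At the upper boundary (n = 1.0 to n = 2.29) the reflected ray undergoes a half-wave phase shift.
At the lower boundary (n = 2.29 to n = 2.18) the reflected ray undergoes no phase shift.
Net: one phase inversion between the two reflected rays.
With one net inversion, destructive interference in reflection requires 2 n t = m λ.
The smallest nonzero thickness corresponds to m = 1: t = m λ / (2 n) = 1.00 × 634 / (2 × 2.29) = 138 nm.

0.138 μm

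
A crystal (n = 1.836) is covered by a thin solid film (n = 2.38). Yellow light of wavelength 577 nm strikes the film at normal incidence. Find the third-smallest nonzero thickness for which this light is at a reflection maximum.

Ray reflecting at the top interface goes from n = 1.0 toward n = 2.38: a half-wave phase shift.
At the lower boundary (n = 2.38 to n = 1.836) the reflected ray undergoes no phase shift.
Net: one phase inversion between the two reflected rays.
With one net inversion, constructive interference in reflection requires 2 n t = (m + ½) λ.
The third-smallest nonzero thickness corresponds to m = 2: t = (m + ½) λ / (2 n) = 2.50 × 577 / (2 × 2.38) = 303 nm.

303 nm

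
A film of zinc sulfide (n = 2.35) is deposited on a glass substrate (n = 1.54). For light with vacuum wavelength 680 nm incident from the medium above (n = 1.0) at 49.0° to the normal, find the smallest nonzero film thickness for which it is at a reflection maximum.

Ray reflecting at the top interface goes from n = 1.0 toward n = 2.35: a half-wave phase shift.
Bottom surface (2.35 → 1.54): reflection off a lower-index medium gives no phase shift.
The two reflections differ by half a wavelength.
So the condition for constructive reflection is 2 n t cos θ_r = (m + ½) λ.
Snell's law: 1.0 sin 49.0° = 2.35 sin θ_r → sin θ_r = 0.321, cos θ_r = 0.947.
Minimum at m = 0: t = λ / (4 n cos θ_r) = 680 / (4 × 2.35 × 0.947) = 76.4 nm.

76.4 nm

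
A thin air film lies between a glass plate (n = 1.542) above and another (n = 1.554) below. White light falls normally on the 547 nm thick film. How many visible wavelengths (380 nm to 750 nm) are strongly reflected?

Ray reflecting at the top interface goes from n = 1.542 toward n = 1.0: no phase shift.
Ray reflecting at the bottom interface goes from n = 1.0 toward n = 1.554: a half-wave phase shift.
Exactly one π shift → a net half-wave offset.
With one net inversion, constructive interference in reflection requires 2 n t = (m + ½) λ.
λ = 2 n t / (m + ½) = 1094 / (m + ½) nm.
m=0: 2188 nm (IR); m=1: 729 nm (visible); m=2: 438 nm (visible); m=3: 313 nm (UV).

2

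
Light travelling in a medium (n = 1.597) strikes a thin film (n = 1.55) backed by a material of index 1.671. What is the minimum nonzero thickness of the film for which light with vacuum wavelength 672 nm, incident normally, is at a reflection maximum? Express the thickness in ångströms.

1084 Å

Top surface (1.597 → 1.55): reflection off a lower-index medium gives no phase shift.
At the lower boundary (n = 1.55 to n = 1.671) the reflected ray undergoes a half-wave phase shift.
The two reflections differ by half a wavelength.
With one net inversion, constructive interference in reflection requires 2 n t = (m + ½) λ.
Minimum at m = 0: t = λ / (4 n) = 672 / (4 × 1.55) = 108 nm.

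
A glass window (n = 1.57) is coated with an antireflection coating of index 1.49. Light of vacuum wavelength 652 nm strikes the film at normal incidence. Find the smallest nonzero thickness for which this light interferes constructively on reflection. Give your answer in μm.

Ray reflecting at the top interface goes from n = 1.0 toward n = 1.49: a half-wave phase shift.
Bottom surface (1.49 → 1.57): reflection off a higher-index medium gives a half-wave phase shift.
Zero or two π shifts → no net half-wave offset.
With no net inversion, constructive interference in reflection requires 2 n t = m λ.
The smallest nonzero thickness corresponds to m = 1: t = m λ / (2 n) = 1.00 × 652 / (2 × 1.49) = 219 nm.

0.219 μm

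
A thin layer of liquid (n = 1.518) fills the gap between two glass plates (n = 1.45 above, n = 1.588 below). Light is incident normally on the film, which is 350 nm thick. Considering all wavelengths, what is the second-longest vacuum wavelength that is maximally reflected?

Top surface (1.45 → 1.518): reflection off a higher-index medium gives a half-wave phase shift.
Bottom surface (1.518 → 1.588): reflection off a higher-index medium gives a half-wave phase shift.
The two reflections carry the same phase change, so no net offset.
For bright reflection here: 2 n t = m λ.
λ = 2 n t / m. The second-longest wavelength is m = 2: λ = 2 × 1.518 × 350 / 2.00 = 531 nm.

531 nm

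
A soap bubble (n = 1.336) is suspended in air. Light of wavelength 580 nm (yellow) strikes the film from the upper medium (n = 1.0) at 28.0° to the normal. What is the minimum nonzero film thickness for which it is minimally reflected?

232 nm

At the upper boundary (n = 1.0 to n = 1.336) the reflected ray undergoes a half-wave phase shift.
Bottom surface (1.336 → 1.0): reflection off a lower-index medium gives no phase shift.
The two reflections differ by half a wavelength.
With one net inversion, destructive interference in reflection requires 2 n t cos θ_r = m λ.
Snell's law: 1.0 sin 28.0° = 1.336 sin θ_r → sin θ_r = 0.351, cos θ_r = 0.936.
Minimum nonzero at m = 1: t = λ / (2 n cos θ_r) = 580 / (2 × 1.336 × 0.936) = 232 nm.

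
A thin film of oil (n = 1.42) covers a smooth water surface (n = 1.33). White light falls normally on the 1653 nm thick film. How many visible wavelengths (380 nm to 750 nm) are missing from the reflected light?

6

Ray reflecting at the top interface goes from n = 1.0 toward n = 1.42: a half-wave phase shift.
Ray reflecting at the bottom interface goes from n = 1.42 toward n = 1.33: no phase shift.
Exactly one π shift → a net half-wave offset.
So the condition for destructive reflection is 2 n t = m λ.
λ = 2 n t / m = 4695 / m nm.
m=6: 782 nm (IR); m=7: 671 nm (visible); m=8: 587 nm (visible); m=9: 522 nm (visible); m=10: 469 nm (visible); m=11: 427 nm (visible); m=12: 391 nm (visible); m=13: 361 nm (UV).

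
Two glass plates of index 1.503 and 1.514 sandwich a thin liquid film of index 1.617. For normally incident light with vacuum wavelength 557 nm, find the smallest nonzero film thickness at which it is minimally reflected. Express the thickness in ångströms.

1722 Å

Top surface (1.503 → 1.617): reflection off a higher-index medium gives a half-wave phase shift.
Ray reflecting at the bottom interface goes from n = 1.617 toward n = 1.514: no phase shift.
The two reflections differ by half a wavelength.
For minimum reflection here: 2 n t = m λ.
Minimum nonzero at m = 1: t = λ / (2 n) = 557 / (2 × 1.617) = 172 nm.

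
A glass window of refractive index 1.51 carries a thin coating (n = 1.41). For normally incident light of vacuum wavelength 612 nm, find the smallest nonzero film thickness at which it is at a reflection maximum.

Top surface (1.0 → 1.41): reflection off a higher-index medium gives a half-wave phase shift.
Ray reflecting at the bottom interface goes from n = 1.41 toward n = 1.51: a half-wave phase shift.
Zero or two π shifts → no net half-wave offset.
So the condition for constructive reflection is 2 n t = m λ.
Minimum nonzero at m = 1: t = λ / (2 n) = 612 / (2 × 1.41) = 217 nm.

217 nm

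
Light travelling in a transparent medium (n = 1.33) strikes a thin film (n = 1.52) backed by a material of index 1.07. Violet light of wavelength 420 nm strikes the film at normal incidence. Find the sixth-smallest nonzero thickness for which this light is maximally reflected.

760 nm

At the upper boundary (n = 1.33 to n = 1.52) the reflected ray undergoes a half-wave phase shift.
At the lower boundary (n = 1.52 to n = 1.07) the reflected ray undergoes no phase shift.
Exactly one π shift → a net half-wave offset.
So the condition for constructive reflection is 2 n t = (m + ½) λ.
The sixth-smallest nonzero thickness corresponds to m = 5: t = (m + ½) λ / (2 n) = 5.50 × 420 / (2 × 1.52) = 760 nm.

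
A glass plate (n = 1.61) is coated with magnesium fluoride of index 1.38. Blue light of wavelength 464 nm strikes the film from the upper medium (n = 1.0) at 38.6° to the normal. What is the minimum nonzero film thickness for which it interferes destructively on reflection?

At the upper boundary (n = 1.0 to n = 1.38) the reflected ray undergoes a half-wave phase shift.
At the lower boundary (n = 1.38 to n = 1.61) the reflected ray undergoes a half-wave phase shift.
Net: no relative phase inversion (both shifts match).
So the condition for destructive reflection is 2 n t cos θ_r = (m + ½) λ.
Snell's law: 1.0 sin 38.6° = 1.38 sin θ_r → sin θ_r = 0.452, cos θ_r = 0.892.
Minimum at m = 0: t = λ / (4 n cos θ_r) = 464 / (4 × 1.38 × 0.892) = 94.2 nm.

94.2 nm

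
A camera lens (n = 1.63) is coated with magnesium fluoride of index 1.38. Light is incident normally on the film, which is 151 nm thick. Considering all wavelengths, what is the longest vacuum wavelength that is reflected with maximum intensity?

417 nm

At the upper boundary (n = 1.0 to n = 1.38) the reflected ray undergoes a half-wave phase shift.
Ray reflecting at the bottom interface goes from n = 1.38 toward n = 1.63: a half-wave phase shift.
The two reflections carry the same phase change, so no net offset.
For strong reflection here: 2 n t = m λ.
λ = 2 n t / m. The longest wavelength is m = 1: λ = 2 × 1.38 × 151 / 1.00 = 417 nm.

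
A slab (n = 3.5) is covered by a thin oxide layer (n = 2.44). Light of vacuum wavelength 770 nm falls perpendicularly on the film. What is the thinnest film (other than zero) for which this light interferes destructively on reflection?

At the upper boundary (n = 1.0 to n = 2.44) the reflected ray undergoes a half-wave phase shift.
At the lower boundary (n = 2.44 to n = 3.5) the reflected ray undergoes a half-wave phase shift.
The two reflections carry the same phase change, so no net offset.
For minimum reflection here: 2 n t = (m + ½) λ.
Minimum at m = 0: t = λ / (4 n) = 770 / (4 × 2.44) = 78.9 nm.

78.9 nm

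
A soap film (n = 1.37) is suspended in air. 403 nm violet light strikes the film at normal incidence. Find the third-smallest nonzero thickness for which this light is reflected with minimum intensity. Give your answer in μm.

0.441 μm

Ray reflecting at the top interface goes from n = 1.0 toward n = 1.37: a half-wave phase shift.
Ray reflecting at the bottom interface goes from n = 1.37 toward n = 1.0: no phase shift.
Exactly one π shift → a net half-wave offset.
For weak reflection here: 2 n t = m λ.
The third-smallest nonzero thickness corresponds to m = 3: t = m λ / (2 n) = 3.00 × 403 / (2 × 1.37) = 441 nm.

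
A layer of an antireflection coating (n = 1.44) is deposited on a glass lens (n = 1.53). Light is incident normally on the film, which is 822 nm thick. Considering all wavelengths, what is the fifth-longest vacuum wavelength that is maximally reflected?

Top surface (1.0 → 1.44): reflection off a higher-index medium gives a half-wave phase shift.
Bottom surface (1.44 → 1.53): reflection off a higher-index medium gives a half-wave phase shift.
The two reflections carry the same phase change, so no net offset.
With no net inversion, constructive interference in reflection requires 2 n t = m λ.
λ = 2 n t / m. The fifth-longest wavelength is m = 5: λ = 2 × 1.44 × 822 / 5.00 = 473 nm.

473 nm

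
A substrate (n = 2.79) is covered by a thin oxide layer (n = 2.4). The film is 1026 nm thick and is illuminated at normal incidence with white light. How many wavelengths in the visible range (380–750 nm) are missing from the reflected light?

At the upper boundary (n = 1.0 to n = 2.4) the reflected ray undergoes a half-wave phase shift.
Bottom surface (2.4 → 2.79): reflection off a higher-index medium gives a half-wave phase shift.
Zero or two π shifts → no net half-wave offset.
With no net inversion, destructive interference in reflection requires 2 n t = (m + ½) λ.
λ = 2 n t / (m + ½) = 4925 / (m + ½) nm.
m=6: 758 nm (IR); m=7: 657 nm (visible); m=8: 579 nm (visible); m=9: 518 nm (visible); m=10: 469 nm (visible); m=11: 428 nm (visible); m=12: 394 nm (visible); m=13: 365 nm (UV).

6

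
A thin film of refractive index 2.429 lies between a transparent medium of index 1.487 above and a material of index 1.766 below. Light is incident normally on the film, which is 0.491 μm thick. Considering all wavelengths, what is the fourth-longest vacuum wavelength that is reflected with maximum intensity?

Ray reflecting at the top interface goes from n = 1.487 toward n = 2.429: a half-wave phase shift.
At the lower boundary (n = 2.429 to n = 1.766) the reflected ray undergoes no phase shift.
The two reflections differ by half a wavelength.
With one net inversion, constructive interference in reflection requires 2 n t = (m + ½) λ.
λ = 2 n t / (m + ½). The fourth-longest wavelength is m = 3: λ = 2 × 2.429 × 491 / 3.50 = 682 nm.

682 nm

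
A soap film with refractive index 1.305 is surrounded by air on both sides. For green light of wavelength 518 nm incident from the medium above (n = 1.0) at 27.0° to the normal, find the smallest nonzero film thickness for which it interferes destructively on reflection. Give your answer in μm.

At the upper boundary (n = 1.0 to n = 1.305) the reflected ray undergoes a half-wave phase shift.
At the lower boundary (n = 1.305 to n = 1.0) the reflected ray undergoes no phase shift.
Exactly one π shift → a net half-wave offset.
So the condition for destructive reflection is 2 n t cos θ_r = m λ.
Snell's law: 1.0 sin 27.0° = 1.305 sin θ_r → sin θ_r = 0.348, cos θ_r = 0.938.
Minimum nonzero at m = 1: t = λ / (2 n cos θ_r) = 518 / (2 × 1.305 × 0.938) = 212 nm.

0.212 μm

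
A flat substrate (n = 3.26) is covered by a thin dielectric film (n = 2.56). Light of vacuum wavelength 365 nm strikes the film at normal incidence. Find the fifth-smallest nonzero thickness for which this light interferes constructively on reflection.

356 nm

Ray reflecting at the top interface goes from n = 1.0 toward n = 2.56: a half-wave phase shift.
At the lower boundary (n = 2.56 to n = 3.26) the reflected ray undergoes a half-wave phase shift.
Zero or two π shifts → no net half-wave offset.
With no net inversion, constructive interference in reflection requires 2 n t = m λ.
The fifth-smallest nonzero thickness corresponds to m = 5: t = m λ / (2 n) = 5.00 × 365 / (2 × 2.56) = 356 nm.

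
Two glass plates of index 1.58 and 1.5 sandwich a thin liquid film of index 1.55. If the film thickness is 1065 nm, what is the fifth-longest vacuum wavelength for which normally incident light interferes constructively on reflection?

Ray reflecting at the top interface goes from n = 1.58 toward n = 1.55: no phase shift.
At the lower boundary (n = 1.55 to n = 1.5) the reflected ray undergoes no phase shift.
Net: no relative phase inversion (both shifts match).
With no net inversion, constructive interference in reflection requires 2 n t = m λ.
λ = 2 n t / m. The fifth-longest wavelength is m = 5: λ = 2 × 1.55 × 1065 / 5.00 = 660 nm.

660 nm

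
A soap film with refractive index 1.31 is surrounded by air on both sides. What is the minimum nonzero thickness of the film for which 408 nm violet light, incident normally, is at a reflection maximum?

77.9 nm

At the upper boundary (n = 1.0 to n = 1.31) the reflected ray undergoes a half-wave phase shift.
Bottom surface (1.31 → 1.0): reflection off a lower-index medium gives no phase shift.
Exactly one π shift → a net half-wave offset.
For bright reflection here: 2 n t = (m + ½) λ.
Minimum at m = 0: t = λ / (4 n) = 408 / (4 × 1.31) = 77.9 nm.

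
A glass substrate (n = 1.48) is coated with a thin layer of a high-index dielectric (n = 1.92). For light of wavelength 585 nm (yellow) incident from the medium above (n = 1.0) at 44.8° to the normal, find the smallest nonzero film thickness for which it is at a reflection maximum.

81.9 nm

At the upper boundary (n = 1.0 to n = 1.92) the reflected ray undergoes a half-wave phase shift.
At the lower boundary (n = 1.92 to n = 1.48) the reflected ray undergoes no phase shift.
The two reflections differ by half a wavelength.
So the condition for constructive reflection is 2 n t cos θ_r = (m + ½) λ.
Snell's law: 1.0 sin 44.8° = 1.92 sin θ_r → sin θ_r = 0.367, cos θ_r = 0.930.
Minimum at m = 0: t = λ / (4 n cos θ_r) = 585 / (4 × 1.92 × 0.930) = 81.9 nm.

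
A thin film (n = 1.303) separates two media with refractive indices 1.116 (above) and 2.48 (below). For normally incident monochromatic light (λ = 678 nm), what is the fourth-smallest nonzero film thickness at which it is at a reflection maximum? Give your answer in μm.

Top surface (1.116 → 1.303): reflection off a higher-index medium gives a half-wave phase shift.
Ray reflecting at the bottom interface goes from n = 1.303 toward n = 2.48: a half-wave phase shift.
Net: no relative phase inversion (both shifts match).
So the condition for constructive reflection is 2 n t = m λ.
The fourth-smallest nonzero thickness corresponds to m = 4: t = m λ / (2 n) = 4.00 × 678 / (2 × 1.303) = 1041 nm.

1.04 μm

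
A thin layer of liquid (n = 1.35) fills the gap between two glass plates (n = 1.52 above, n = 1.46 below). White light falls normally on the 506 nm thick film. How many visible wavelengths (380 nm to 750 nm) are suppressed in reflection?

At the upper boundary (n = 1.52 to n = 1.35) the reflected ray undergoes no phase shift.
Ray reflecting at the bottom interface goes from n = 1.35 toward n = 1.46: a half-wave phase shift.
Exactly one π shift → a net half-wave offset.
With one net inversion, destructive interference in reflection requires 2 n t = m λ.
λ = 2 n t / m = 1366 / m nm.
m=1: 1366 nm (IR); m=2: 683 nm (visible); m=3: 455 nm (visible); m=4: 342 nm (UV).

2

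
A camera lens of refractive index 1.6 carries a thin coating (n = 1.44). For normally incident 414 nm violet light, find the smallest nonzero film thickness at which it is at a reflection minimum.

71.9 nm

Top surface (1.0 → 1.44): reflection off a higher-index medium gives a half-wave phase shift.
At the lower boundary (n = 1.44 to n = 1.6) the reflected ray undergoes a half-wave phase shift.
The two reflections carry the same phase change, so no net offset.
With no net inversion, destructive interference in reflection requires 2 n t = (m + ½) λ.
Minimum at m = 0: t = λ / (4 n) = 414 / (4 × 1.44) = 71.9 nm.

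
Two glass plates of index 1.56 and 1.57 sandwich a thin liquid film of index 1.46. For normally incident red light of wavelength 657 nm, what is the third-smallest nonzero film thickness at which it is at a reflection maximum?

At the upper boundary (n = 1.56 to n = 1.46) the reflected ray undergoes no phase shift.
Bottom surface (1.46 → 1.57): reflection off a higher-index medium gives a half-wave phase shift.
The two reflections differ by half a wavelength.
For maximum reflection here: 2 n t = (m + ½) λ.
The third-smallest nonzero thickness corresponds to m = 2: t = (m + ½) λ / (2 n) = 2.50 × 657 / (2 × 1.46) = 563 nm.

563 nm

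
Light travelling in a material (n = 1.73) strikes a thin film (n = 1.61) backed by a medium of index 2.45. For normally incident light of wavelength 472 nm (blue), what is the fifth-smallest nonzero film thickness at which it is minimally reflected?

733 nm

Ray reflecting at the top interface goes from n = 1.73 toward n = 1.61: no phase shift.
Ray reflecting at the bottom interface goes from n = 1.61 toward n = 2.45: a half-wave phase shift.
The two reflections differ by half a wavelength.
With one net inversion, destructive interference in reflection requires 2 n t = m λ.
The fifth-smallest nonzero thickness corresponds to m = 5: t = m λ / (2 n) = 5.00 × 472 / (2 × 1.61) = 733 nm.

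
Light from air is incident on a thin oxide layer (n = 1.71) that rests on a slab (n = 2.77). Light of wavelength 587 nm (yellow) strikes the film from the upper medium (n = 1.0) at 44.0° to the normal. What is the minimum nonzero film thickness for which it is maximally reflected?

Ray reflecting at the top interface goes from n = 1.0 toward n = 1.71: a half-wave phase shift.
At the lower boundary (n = 1.71 to n = 2.77) the reflected ray undergoes a half-wave phase shift.
Net: no relative phase inversion (both shifts match).
With no net inversion, constructive interference in reflection requires 2 n t cos θ_r = m λ.
Snell's law: 1.0 sin 44.0° = 1.71 sin θ_r → sin θ_r = 0.406, cos θ_r = 0.914.
Minimum nonzero at m = 1: t = λ / (2 n cos θ_r) = 587 / (2 × 1.71 × 0.914) = 188 nm.

188 nm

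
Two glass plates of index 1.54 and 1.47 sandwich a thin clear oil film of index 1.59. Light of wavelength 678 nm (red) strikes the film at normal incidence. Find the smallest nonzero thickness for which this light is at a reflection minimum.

At the upper boundary (n = 1.54 to n = 1.59) the reflected ray undergoes a half-wave phase shift.
At the lower boundary (n = 1.59 to n = 1.47) the reflected ray undergoes no phase shift.
The two reflections differ by half a wavelength.
For dark reflection here: 2 n t = m λ.
The smallest nonzero thickness corresponds to m = 1: t = m λ / (2 n) = 1.00 × 678 / (2 × 1.59) = 213 nm.

213 nm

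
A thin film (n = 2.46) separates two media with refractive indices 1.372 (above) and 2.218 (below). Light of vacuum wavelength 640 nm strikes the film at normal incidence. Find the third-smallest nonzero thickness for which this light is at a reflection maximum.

325 nm

At the upper boundary (n = 1.372 to n = 2.46) the reflected ray undergoes a half-wave phase shift.
Ray reflecting at the bottom interface goes from n = 2.46 toward n = 2.218: no phase shift.
The two reflections differ by half a wavelength.
With one net inversion, constructive interference in reflection requires 2 n t = (m + ½) λ.
The third-smallest nonzero thickness corresponds to m = 2: t = (m + ½) λ / (2 n) = 2.50 × 640 / (2 × 2.46) = 325 nm.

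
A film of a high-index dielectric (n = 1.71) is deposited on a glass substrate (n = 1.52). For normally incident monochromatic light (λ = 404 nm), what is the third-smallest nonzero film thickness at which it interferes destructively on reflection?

Top surface (1.0 → 1.71): reflection off a higher-index medium gives a half-wave phase shift.
At the lower boundary (n = 1.71 to n = 1.52) the reflected ray undergoes no phase shift.
The two reflections differ by half a wavelength.
So the condition for destructive reflection is 2 n t = m λ.
The third-smallest nonzero thickness corresponds to m = 3: t = m λ / (2 n) = 3.00 × 404 / (2 × 1.71) = 354 nm.

354 nm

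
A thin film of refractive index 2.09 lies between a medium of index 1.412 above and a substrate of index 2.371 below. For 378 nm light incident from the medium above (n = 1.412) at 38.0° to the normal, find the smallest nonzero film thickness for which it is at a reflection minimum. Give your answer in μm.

Ray reflecting at the top interface goes from n = 1.412 toward n = 2.09: a half-wave phase shift.
Bottom surface (2.09 → 2.371): reflection off a higher-index medium gives a half-wave phase shift.
The two reflections carry the same phase change, so no net offset.
So the condition for destructive reflection is 2 n t cos θ_r = (m + ½) λ.
Snell's law: 1.412 sin 38.0° = 2.09 sin θ_r → sin θ_r = 0.416, cos θ_r = 0.909.
Minimum at m = 0: t = λ / (4 n cos θ_r) = 378 / (4 × 2.09 × 0.909) = 49.7 nm.

0.0497 μm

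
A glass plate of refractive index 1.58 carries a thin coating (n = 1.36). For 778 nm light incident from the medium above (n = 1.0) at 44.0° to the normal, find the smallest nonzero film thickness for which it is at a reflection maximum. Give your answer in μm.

At the upper boundary (n = 1.0 to n = 1.36) the reflected ray undergoes a half-wave phase shift.
Ray reflecting at the bottom interface goes from n = 1.36 toward n = 1.58: a half-wave phase shift.
The two reflections carry the same phase change, so no net offset.
With no net inversion, constructive interference in reflection requires 2 n t cos θ_r = m λ.
Snell's law: 1.0 sin 44.0° = 1.36 sin θ_r → sin θ_r = 0.511, cos θ_r = 0.860.
Minimum nonzero at m = 1: t = λ / (2 n cos θ_r) = 778 / (2 × 1.36 × 0.860) = 333 nm.

0.333 μm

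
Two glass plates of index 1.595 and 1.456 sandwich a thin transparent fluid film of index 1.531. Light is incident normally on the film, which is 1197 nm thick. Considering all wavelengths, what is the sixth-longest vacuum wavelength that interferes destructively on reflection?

666 nm

At the upper boundary (n = 1.595 to n = 1.531) the reflected ray undergoes no phase shift.
Ray reflecting at the bottom interface goes from n = 1.531 toward n = 1.456: no phase shift.
The two reflections carry the same phase change, so no net offset.
With no net inversion, destructive interference in reflection requires 2 n t = (m + ½) λ.
λ = 2 n t / (m + ½). The sixth-longest wavelength is m = 5: λ = 2 × 1.531 × 1197 / 5.50 = 666 nm.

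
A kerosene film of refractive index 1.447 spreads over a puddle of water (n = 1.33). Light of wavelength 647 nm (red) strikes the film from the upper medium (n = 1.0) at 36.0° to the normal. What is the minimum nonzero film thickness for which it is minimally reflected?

At the upper boundary (n = 1.0 to n = 1.447) the reflected ray undergoes a half-wave phase shift.
Bottom surface (1.447 → 1.33): reflection off a lower-index medium gives no phase shift.
Exactly one π shift → a net half-wave offset.
With one net inversion, destructive interference in reflection requires 2 n t cos θ_r = m λ.
Snell's law: 1.0 sin 36.0° = 1.447 sin θ_r → sin θ_r = 0.406, cos θ_r = 0.914.
Minimum nonzero at m = 1: t = λ / (2 n cos θ_r) = 647 / (2 × 1.447 × 0.914) = 245 nm.

245 nm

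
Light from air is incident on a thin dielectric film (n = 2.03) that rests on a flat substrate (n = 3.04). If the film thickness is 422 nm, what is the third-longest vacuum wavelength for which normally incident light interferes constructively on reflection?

571 nm

At the upper boundary (n = 1.0 to n = 2.03) the reflected ray undergoes a half-wave phase shift.
Bottom surface (2.03 → 3.04): reflection off a higher-index medium gives a half-wave phase shift.
Zero or two π shifts → no net half-wave offset.
With no net inversion, constructive interference in reflection requires 2 n t = m λ.
λ = 2 n t / m. The third-longest wavelength is m = 3: λ = 2 × 2.03 × 422 / 3.00 = 571 nm.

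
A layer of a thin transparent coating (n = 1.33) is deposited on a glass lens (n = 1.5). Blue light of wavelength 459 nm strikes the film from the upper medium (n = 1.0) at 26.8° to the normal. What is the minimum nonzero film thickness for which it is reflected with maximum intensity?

Ray reflecting at the top interface goes from n = 1.0 toward n = 1.33: a half-wave phase shift.
At the lower boundary (n = 1.33 to n = 1.5) the reflected ray undergoes a half-wave phase shift.
Zero or two π shifts → no net half-wave offset.
So the condition for constructive reflection is 2 n t cos θ_r = m λ.
Snell's law: 1.0 sin 26.8° = 1.33 sin θ_r → sin θ_r = 0.339, cos θ_r = 0.941.
Minimum nonzero at m = 1: t = λ / (2 n cos θ_r) = 459 / (2 × 1.33 × 0.941) = 183 nm.

183 nm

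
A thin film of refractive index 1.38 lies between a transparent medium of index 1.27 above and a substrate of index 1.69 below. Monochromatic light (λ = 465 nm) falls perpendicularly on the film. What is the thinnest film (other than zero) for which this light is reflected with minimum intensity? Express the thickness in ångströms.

842 Å

At the upper boundary (n = 1.27 to n = 1.38) the reflected ray undergoes a half-wave phase shift.
Bottom surface (1.38 → 1.69): reflection off a higher-index medium gives a half-wave phase shift.
Net: no relative phase inversion (both shifts match).
For weak reflection here: 2 n t = (m + ½) λ.
Minimum at m = 0: t = λ / (4 n) = 465 / (4 × 1.38) = 84.2 nm.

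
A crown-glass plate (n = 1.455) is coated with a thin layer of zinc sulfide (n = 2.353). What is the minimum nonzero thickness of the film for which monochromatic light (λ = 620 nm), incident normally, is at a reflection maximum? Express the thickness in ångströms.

659 Å

Top surface (1.0 → 2.353): reflection off a higher-index medium gives a half-wave phase shift.
Ray reflecting at the bottom interface goes from n = 2.353 toward n = 1.455: no phase shift.
Net: one phase inversion between the two reflected rays.
With one net inversion, constructive interference in reflection requires 2 n t = (m + ½) λ.
Minimum at m = 0: t = λ / (4 n) = 620 / (4 × 2.353) = 65.9 nm.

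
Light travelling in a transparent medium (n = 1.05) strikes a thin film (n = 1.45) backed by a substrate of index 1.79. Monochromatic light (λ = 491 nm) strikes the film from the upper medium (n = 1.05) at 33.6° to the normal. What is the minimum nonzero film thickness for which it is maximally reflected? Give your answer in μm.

Top surface (1.05 → 1.45): reflection off a higher-index medium gives a half-wave phase shift.
Bottom surface (1.45 → 1.79): reflection off a higher-index medium gives a half-wave phase shift.
Net: no relative phase inversion (both shifts match).
For bright reflection here: 2 n t cos θ_r = m λ.
Snell's law: 1.05 sin 33.6° = 1.45 sin θ_r → sin θ_r = 0.401, cos θ_r = 0.916.
Minimum nonzero at m = 1: t = λ / (2 n cos θ_r) = 491 / (2 × 1.45 × 0.916) = 185 nm.

0.185 μm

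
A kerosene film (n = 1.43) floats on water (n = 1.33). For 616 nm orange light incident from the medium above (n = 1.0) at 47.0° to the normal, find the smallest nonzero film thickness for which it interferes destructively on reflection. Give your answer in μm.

0.251 μm

Top surface (1.0 → 1.43): reflection off a higher-index medium gives a half-wave phase shift.
At the lower boundary (n = 1.43 to n = 1.33) the reflected ray undergoes no phase shift.
The two reflections differ by half a wavelength.
For minimum reflection here: 2 n t cos θ_r = m λ.
Snell's law: 1.0 sin 47.0° = 1.43 sin θ_r → sin θ_r = 0.511, cos θ_r = 0.859.
Minimum nonzero at m = 1: t = λ / (2 n cos θ_r) = 616 / (2 × 1.43 × 0.859) = 251 nm.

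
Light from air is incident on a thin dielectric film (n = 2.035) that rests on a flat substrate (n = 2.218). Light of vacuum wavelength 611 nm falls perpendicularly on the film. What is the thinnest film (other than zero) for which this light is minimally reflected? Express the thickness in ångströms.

Ray reflecting at the top interface goes from n = 1.0 toward n = 2.035: a half-wave phase shift.
Ray reflecting at the bottom interface goes from n = 2.035 toward n = 2.218: a half-wave phase shift.
Net: no relative phase inversion (both shifts match).
With no net inversion, destructive interference in reflection requires 2 n t = (m + ½) λ.
Minimum at m = 0: t = λ / (4 n) = 611 / (4 × 2.035) = 75.1 nm.

751 Å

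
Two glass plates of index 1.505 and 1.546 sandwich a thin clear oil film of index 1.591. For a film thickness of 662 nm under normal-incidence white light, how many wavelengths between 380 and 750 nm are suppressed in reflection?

3

Top surface (1.505 → 1.591): reflection off a higher-index medium gives a half-wave phase shift.
Ray reflecting at the bottom interface goes from n = 1.591 toward n = 1.546: no phase shift.
Exactly one π shift → a net half-wave offset.
For minimum reflection here: 2 n t = m λ.
λ = 2 n t / m = 2106 / m nm.
m=2: 1053 nm (IR); m=3: 702 nm (visible); m=4: 527 nm (visible); m=5: 421 nm (visible); m=6: 351 nm (UV).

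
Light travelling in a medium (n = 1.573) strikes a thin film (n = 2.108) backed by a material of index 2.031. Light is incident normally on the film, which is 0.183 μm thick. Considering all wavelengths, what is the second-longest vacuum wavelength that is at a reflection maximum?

At the upper boundary (n = 1.573 to n = 2.108) the reflected ray undergoes a half-wave phase shift.
At the lower boundary (n = 2.108 to n = 2.031) the reflected ray undergoes no phase shift.
Net: one phase inversion between the two reflected rays.
With one net inversion, constructive interference in reflection requires 2 n t = (m + ½) λ.
λ = 2 n t / (m + ½). The second-longest wavelength is m = 1: λ = 2 × 2.108 × 183 / 1.50 = 514 nm.

514 nm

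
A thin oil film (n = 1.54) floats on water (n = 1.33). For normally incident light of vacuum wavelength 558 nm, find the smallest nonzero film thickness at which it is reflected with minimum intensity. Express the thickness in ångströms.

At the upper boundary (n = 1.0 to n = 1.54) the reflected ray undergoes a half-wave phase shift.
Ray reflecting at the bottom interface goes from n = 1.54 toward n = 1.33: no phase shift.
Net: one phase inversion between the two reflected rays.
With one net inversion, destructive interference in reflection requires 2 n t = m λ.
Minimum nonzero at m = 1: t = λ / (2 n) = 558 / (2 × 1.54) = 181 nm.

1812 Å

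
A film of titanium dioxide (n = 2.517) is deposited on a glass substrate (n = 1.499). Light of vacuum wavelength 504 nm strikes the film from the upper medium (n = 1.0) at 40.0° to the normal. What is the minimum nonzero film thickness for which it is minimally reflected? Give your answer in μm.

0.104 μm

Ray reflecting at the top interface goes from n = 1.0 toward n = 2.517: a half-wave phase shift.
At the lower boundary (n = 2.517 to n = 1.499) the reflected ray undergoes no phase shift.
The two reflections differ by half a wavelength.
So the condition for destructive reflection is 2 n t cos θ_r = m λ.
Snell's law: 1.0 sin 40.0° = 2.517 sin θ_r → sin θ_r = 0.255, cos θ_r = 0.967.
Minimum nonzero at m = 1: t = λ / (2 n cos θ_r) = 504 / (2 × 2.517 × 0.967) = 104 nm.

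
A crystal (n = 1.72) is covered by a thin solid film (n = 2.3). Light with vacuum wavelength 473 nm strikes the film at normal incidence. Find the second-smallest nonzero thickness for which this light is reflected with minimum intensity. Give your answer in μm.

Top surface (1.0 → 2.3): reflection off a higher-index medium gives a half-wave phase shift.
At the lower boundary (n = 2.3 to n = 1.72) the reflected ray undergoes no phase shift.
The two reflections differ by half a wavelength.
For minimum reflection here: 2 n t = m λ.
The second-smallest nonzero thickness corresponds to m = 2: t = m λ / (2 n) = 2.00 × 473 / (2 × 2.3) = 206 nm.

0.206 μm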